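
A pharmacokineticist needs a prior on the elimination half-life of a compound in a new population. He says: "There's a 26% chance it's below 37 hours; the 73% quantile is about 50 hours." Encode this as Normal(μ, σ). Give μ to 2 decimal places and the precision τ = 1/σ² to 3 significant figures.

The p-quantile of Normal(μ,σ) is μ + z_p·σ, with z_{0.26} = -0.6433 and z_{0.73} = 0.6128.
Eliminate σ: μ = (z₂·x₁ − z₁·x₂)/(z₂ − z₁) = (0.6128·37 − (-0.6433)·50)/1.256 = 43.66.
Then σ = (x₂ − x₁)/(z₂ − z₁) = (50 − 37)/1.256 = 10.35.
Precision τ = 1/σ² = 1/10.35² = 0.00934.

μ = 43.66, τ = 0.00934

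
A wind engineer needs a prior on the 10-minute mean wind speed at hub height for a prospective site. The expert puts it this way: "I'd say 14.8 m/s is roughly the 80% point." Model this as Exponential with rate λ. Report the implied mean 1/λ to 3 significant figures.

P(T < 14.8) = 1 − e^(−λ·14.8) = 0.8, so λ = −ln(1−0.8)/14.8 = −ln(0.2)/14.8 = 0.109.
Mean = 1/λ = 9.2 m/s.

mean ≈ 9.2 m/s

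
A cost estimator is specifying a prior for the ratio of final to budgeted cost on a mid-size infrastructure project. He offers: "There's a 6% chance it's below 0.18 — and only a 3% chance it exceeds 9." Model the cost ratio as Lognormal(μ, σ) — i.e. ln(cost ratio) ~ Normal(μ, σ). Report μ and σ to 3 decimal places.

If T ~ Lognormal(μ,σ) then ln T ~ Normal(μ,σ), so the p-quantile of ln T is μ + z_p·σ.
ln(0.18) = -1.715 and ln(9) = 2.197; z_{0.06} = -1.555, z_{0.97} = 1.881.
σ = (2.197 − -1.715)/(1.881 − (-1.555)) = 1.139.
μ = -1.715 − (-1.555)·1.139 = 0.056.

μ ≈ 0.056, σ ≈ 1.139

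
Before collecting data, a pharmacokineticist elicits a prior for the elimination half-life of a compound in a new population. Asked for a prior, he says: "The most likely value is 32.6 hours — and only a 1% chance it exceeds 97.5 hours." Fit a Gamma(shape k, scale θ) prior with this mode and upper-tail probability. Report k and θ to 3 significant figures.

k ≈ 4.75, θ ≈ 8.69

Gamma(k,θ) with k>1 has mode (k−1)θ, so θ = 32.6/(k−1).
Need P(X < 97.5) = 0.99 with θ tied to k this way. Start at k = 2, θ = 32.6: P(X<97.5) ≈ 0.799.
Too low — raise k to concentrate. Iterating converges to k ≈ 4.75.
Then θ = 32.6/(4.75−1) ≈ 8.69.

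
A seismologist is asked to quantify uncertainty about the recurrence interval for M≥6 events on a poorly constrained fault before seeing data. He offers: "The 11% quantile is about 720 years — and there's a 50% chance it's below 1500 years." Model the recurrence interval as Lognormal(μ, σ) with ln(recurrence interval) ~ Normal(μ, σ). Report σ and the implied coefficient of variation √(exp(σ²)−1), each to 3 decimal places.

If T ~ Lognormal(μ,σ) then ln T ~ Normal(μ,σ), so the p-quantile of ln T is μ + z_p·σ.
ln(720) = 6.579 and ln(1500) = 7.313; z_{0.11} = -1.227, z_{0.5} = 0.
σ = (7.313 − 6.579)/(0 − (-1.227)) = 0.598.
μ = 6.579 − (-1.227)·0.598 = 7.313.
CV = √(exp(σ²)−1) = √(exp(0.3581)−1) = 0.656.

σ ≈ 0.598, CV ≈ 0.656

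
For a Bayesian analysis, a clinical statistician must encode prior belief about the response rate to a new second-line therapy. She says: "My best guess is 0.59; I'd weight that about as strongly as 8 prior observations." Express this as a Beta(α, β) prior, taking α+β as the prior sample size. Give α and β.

Under the effective-sample-size interpretation, Beta(α, β) has prior mean α/(α+β) and prior sample size α+β.
So α+β = 8 and α/(α+β) = 0.59, giving α = 0.59·8 = 4.72 and β = 8 − 4.72 = 3.28.

α = 4.72, β = 3.28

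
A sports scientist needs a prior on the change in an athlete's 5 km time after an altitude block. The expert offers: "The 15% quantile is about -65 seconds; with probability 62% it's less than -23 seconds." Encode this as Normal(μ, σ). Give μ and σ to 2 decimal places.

The p-quantile of Normal(μ,σ) is μ + z_p·σ, with z_{0.15} = -1.036 and z_{0.62} = 0.3055.
Eliminate σ: μ = (z₂·x₁ − z₁·x₂)/(z₂ − z₁) = (0.3055·-65 − (-1.036)·-23)/1.342 = -32.56.
Then σ = (x₂ − x₁)/(z₂ − z₁) = (-23 − -65)/1.342 = 31.30.

μ = -32.56, σ = 31.30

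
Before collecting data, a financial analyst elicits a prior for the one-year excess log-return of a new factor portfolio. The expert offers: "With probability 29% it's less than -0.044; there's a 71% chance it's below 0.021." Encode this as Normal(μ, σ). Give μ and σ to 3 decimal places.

The p-quantile of Normal(μ,σ) is μ + z_p·σ, with z_{0.29} = -0.5534 and z_{0.71} = 0.5534.
Eliminate σ: μ = (z₂·x₁ − z₁·x₂)/(z₂ − z₁) = (0.5534·-0.044 − (-0.5534)·0.021)/1.107 = -0.011.
Then σ = (x₂ − x₁)/(z₂ − z₁) = (0.021 − -0.044)/1.107 = 0.059.

μ = -0.011, σ = 0.059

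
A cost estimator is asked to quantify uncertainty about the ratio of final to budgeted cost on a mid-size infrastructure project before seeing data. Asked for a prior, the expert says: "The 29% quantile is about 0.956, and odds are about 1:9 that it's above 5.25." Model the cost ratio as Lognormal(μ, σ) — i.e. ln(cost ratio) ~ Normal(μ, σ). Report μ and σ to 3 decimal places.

If T ~ Lognormal(μ,σ) then ln T ~ Normal(μ,σ), so the p-quantile of ln T is μ + z_p·σ.
ln(0.956) = -0.045 and ln(5.25) = 1.658; z_{0.29} = -0.5534, z_{0.9} = 1.282.
σ = (1.658 − -0.045)/(1.282 − (-0.5534)) = 0.928.
μ = -0.045 − (-0.5534)·0.928 = 0.469.

μ ≈ 0.469, σ ≈ 0.928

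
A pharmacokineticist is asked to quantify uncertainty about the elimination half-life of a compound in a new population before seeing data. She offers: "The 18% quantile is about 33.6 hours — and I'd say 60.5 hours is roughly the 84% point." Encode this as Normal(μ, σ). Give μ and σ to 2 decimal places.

The p-quantile of Normal(μ,σ) is μ + z_p·σ, with z_{0.18} = -0.9154 and z_{0.84} = 0.9945.
Eliminate σ: μ = (z₂·x₁ − z₁·x₂)/(z₂ − z₁) = (0.9945·33.6 − (-0.9154)·60.5)/1.91 = 46.49.
Then σ = (x₂ − x₁)/(z₂ − z₁) = (60.5 − 33.6)/1.91 = 14.09.

μ = 46.49, σ = 14.09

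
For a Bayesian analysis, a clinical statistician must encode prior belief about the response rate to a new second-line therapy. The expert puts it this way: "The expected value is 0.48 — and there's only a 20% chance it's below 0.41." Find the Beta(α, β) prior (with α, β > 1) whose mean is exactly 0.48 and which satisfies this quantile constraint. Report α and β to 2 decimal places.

α ≈ 17.44, β ≈ 18.89

With mean 0.48 fixed, write α = 0.48s, β = 0.52s where s = α+β.
Need P(θ < 0.41) = 0.2 under Beta(0.48s, 0.52s). Normal approximation: (q−m)/√(m(1−m)/s) ≈ z_{0.2} = -0.842, so s ≈ 0.48·0.52·(-0.842)²/(0.41−0.48)² = 36.1.
At s = 36.1: P(θ<0.41) ≈ 0.201. Adjusting to match 0.2 gives s ≈ 36.33.
So α = 0.48·36.33 ≈ 17.44, β = 0.52·36.33 ≈ 18.89.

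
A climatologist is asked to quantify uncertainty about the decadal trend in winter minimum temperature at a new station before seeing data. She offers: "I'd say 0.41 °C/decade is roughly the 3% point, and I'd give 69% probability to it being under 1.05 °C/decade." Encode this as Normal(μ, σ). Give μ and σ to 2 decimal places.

The p-quantile of Normal(μ,σ) is μ + z_p·σ, with z_{0.03} = -1.881 and z_{0.69} = 0.4959.
Eliminate σ: μ = (z₂·x₁ − z₁·x₂)/(z₂ − z₁) = (0.4959·0.41 − (-1.881)·1.05)/2.377 = 0.92.
Then σ = (x₂ − x₁)/(z₂ − z₁) = (1.05 − 0.41)/2.377 = 0.27.

μ = 0.92, σ = 0.27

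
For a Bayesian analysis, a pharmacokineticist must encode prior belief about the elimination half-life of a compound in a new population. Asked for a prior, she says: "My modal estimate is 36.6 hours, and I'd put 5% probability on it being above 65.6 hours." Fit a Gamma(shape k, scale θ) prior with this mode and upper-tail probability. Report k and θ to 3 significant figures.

k ≈ 9.19, θ ≈ 4.47

Gamma(k,θ) with k>1 has mode (k−1)θ, so θ = 36.6/(k−1).
Need P(X < 65.6) = 0.95 with θ tied to k this way. Start at k = 2, θ = 36.6: P(X<65.6) ≈ 0.535.
Too low — raise k to concentrate. Iterating converges to k ≈ 9.19.
Then θ = 36.6/(9.19−1) ≈ 4.47.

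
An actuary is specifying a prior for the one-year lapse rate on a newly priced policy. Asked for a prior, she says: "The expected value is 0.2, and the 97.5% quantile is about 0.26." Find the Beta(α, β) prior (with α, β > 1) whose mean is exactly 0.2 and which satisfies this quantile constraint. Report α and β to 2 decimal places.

With mean 0.2 fixed, write α = 0.2s, β = 0.8s where s = α+β.
Need P(θ < 0.26) = 0.975 under Beta(0.2s, 0.8s). Normal approximation: (q−m)/√(m(1−m)/s) ≈ z_{0.975} = 1.96, so s ≈ 0.2·0.8·(1.96)²/(0.26−0.2)² = 170.7.
At s = 170.7: P(θ<0.26) ≈ 0.969. Adjusting to match 0.975 gives s ≈ 187.54.
So α = 0.2·187.54 ≈ 37.51, β = 0.8·187.54 ≈ 150.03.

α ≈ 37.51, β ≈ 150.03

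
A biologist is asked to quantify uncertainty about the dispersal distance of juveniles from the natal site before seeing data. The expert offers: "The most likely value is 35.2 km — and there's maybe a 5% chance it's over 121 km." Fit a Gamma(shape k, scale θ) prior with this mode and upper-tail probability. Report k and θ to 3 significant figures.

Gamma(k,θ) with k>1 has mode (k−1)θ, so θ = 35.2/(k−1).
Need P(X < 121) = 0.95 with θ tied to k this way. Start at k = 2, θ = 35.2: P(X<121) ≈ 0.857.
Too low — raise k to concentrate. Iterating converges to k ≈ 2.7.
Then θ = 35.2/(2.7−1) ≈ 20.7.

k ≈ 2.7, θ ≈ 20.7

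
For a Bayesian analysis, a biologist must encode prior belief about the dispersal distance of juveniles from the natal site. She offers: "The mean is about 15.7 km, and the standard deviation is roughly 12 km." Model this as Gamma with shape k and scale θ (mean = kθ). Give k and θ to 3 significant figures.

For Gamma(k, scale θ): mean = kθ, variance = kθ², so CV = 1/√k.
CV = SD/mean = 12/15.7 = 0.7643, hence k = 1/CV² = 1.71.
Then θ = mean/k = 15.7/1.71 = 9.17.

k ≈ 1.71, θ ≈ 9.17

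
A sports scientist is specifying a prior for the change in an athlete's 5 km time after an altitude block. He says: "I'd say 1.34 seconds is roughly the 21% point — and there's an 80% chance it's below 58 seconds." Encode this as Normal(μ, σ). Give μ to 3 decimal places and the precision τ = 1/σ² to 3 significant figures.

For Normal(μ,σ), the p-quantile is μ + z_p·σ. Here z_{0.21} = -0.8064, z_{0.8} = 0.8416.
So 1.34 = μ − 0.8064σ and 58 = μ + 0.8416σ.
Subtracting: σ = (58 − 1.34)/(0.8416 − (-0.8064)) = 34.380.
Then μ = 1.34 − (-0.8064)·34.380 = 29.065.
Precision τ = 1/σ² = 1/34.38² = 0.000846.

μ = 29.065, τ = 0.000846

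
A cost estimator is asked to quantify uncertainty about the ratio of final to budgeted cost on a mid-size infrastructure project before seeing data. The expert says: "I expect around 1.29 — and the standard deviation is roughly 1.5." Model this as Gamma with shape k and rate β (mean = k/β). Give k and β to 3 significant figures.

For Gamma(k, rate β): mean = k/β, variance = k/β², so CV = 1/√k.
CV = SD/mean = 1.5/1.29 = 1.163, hence k = 1/CV² = 0.74.
Then β = k/mean = 0.74/1.29 = 0.573.

k ≈ 0.74, β ≈ 0.573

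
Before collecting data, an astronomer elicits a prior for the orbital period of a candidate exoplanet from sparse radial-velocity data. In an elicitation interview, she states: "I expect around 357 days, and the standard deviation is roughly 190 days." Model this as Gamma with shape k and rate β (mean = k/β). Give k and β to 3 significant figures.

For Gamma(k, rate β): mean = k/β, variance = k/β², so CV = 1/√k.
CV = SD/mean = 190/357 = 0.5322, hence k = 1/CV² = 3.53.
Then β = k/mean = 3.53/357 = 0.00989.

k ≈ 3.53, β ≈ 0.00989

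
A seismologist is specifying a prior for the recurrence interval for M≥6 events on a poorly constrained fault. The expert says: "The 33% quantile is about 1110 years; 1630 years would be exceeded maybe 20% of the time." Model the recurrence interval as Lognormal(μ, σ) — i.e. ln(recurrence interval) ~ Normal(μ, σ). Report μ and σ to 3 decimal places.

μ ≈ 7.144, σ ≈ 0.300

If T ~ Lognormal(μ,σ) then ln T ~ Normal(μ,σ), so the p-quantile of ln T is μ + z_p·σ.
ln(1110) = 7.012 and ln(1630) = 7.396; z_{0.33} = -0.4399, z_{0.8} = 0.8416.
σ = (7.396 − 7.012)/(0.8416 − (-0.4399)) = 0.300.
μ = 7.012 − (-0.4399)·0.300 = 7.144.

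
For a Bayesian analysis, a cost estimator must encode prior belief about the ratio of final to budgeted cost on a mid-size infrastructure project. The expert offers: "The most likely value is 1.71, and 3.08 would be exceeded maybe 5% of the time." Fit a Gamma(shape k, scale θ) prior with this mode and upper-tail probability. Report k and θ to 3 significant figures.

k ≈ 9.05, θ ≈ 0.212

Gamma(k,θ) with k>1 has mode (k−1)θ, so θ = 1.71/(k−1).
Need P(X < 3.08) = 0.95 with θ tied to k this way. Start at k = 2, θ = 1.71: P(X<3.08) ≈ 0.538.
Too low — raise k to concentrate. Iterating converges to k ≈ 9.05.
Then θ = 1.71/(9.05−1) ≈ 0.212.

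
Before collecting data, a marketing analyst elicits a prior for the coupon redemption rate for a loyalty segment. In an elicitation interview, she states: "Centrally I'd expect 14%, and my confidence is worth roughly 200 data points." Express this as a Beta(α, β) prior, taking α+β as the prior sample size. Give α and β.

α = 28, β = 172

Under the effective-sample-size interpretation, Beta(α, β) has prior mean α/(α+β) and prior sample size α+β.
So α+β = 200 and α/(α+β) = 0.14, giving α = 0.14·200 = 28 and β = 200 − 28 = 172.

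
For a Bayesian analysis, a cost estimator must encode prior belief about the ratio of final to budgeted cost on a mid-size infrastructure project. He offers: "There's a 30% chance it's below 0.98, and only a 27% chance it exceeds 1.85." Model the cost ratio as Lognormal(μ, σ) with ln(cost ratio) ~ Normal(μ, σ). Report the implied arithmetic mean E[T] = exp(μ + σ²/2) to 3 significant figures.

E[T] ≈ 1.54

If T ~ Lognormal(μ,σ) then ln T ~ Normal(μ,σ), so the p-quantile of ln T is μ + z_p·σ.
ln(0.98) = -0.0202 and ln(1.85) = 0.6152; z_{0.3} = -0.5244, z_{0.73} = 0.6128.
σ = (0.6152 − -0.0202)/(0.6128 − (-0.5244)) = 0.559.
μ = -0.0202 − (-0.5244)·0.559 = 0.273.
E[T] = exp(μ + σ²/2) = exp(0.273 + 0.1561) = 1.54.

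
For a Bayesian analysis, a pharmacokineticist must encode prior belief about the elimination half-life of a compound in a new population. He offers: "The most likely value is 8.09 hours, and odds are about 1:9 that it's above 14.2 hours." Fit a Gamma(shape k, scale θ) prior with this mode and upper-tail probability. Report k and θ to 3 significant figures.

k ≈ 7, θ ≈ 1.35

Gamma(k,θ) with k>1 has mode (k−1)θ, so θ = 8.09/(k−1).
Need P(X < 14.2) = 0.9 with θ tied to k this way. Start at k = 2, θ = 8.09: P(X<14.2) ≈ 0.524.
Too low — raise k to concentrate. Iterating converges to k ≈ 7.
Then θ = 8.09/(7−1) ≈ 1.35.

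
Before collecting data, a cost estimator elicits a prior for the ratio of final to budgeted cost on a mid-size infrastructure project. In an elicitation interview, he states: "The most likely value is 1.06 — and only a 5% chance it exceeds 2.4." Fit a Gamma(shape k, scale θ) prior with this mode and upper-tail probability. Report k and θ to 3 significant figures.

k ≈ 5.11, θ ≈ 0.258

Gamma(k,θ) with k>1 has mode (k−1)θ, so θ = 1.06/(k−1).
Need P(X < 2.4) = 0.95 with θ tied to k this way. Start at k = 2, θ = 1.06: P(X<2.4) ≈ 0.661.
Too low — raise k to concentrate. Iterating converges to k ≈ 5.11.
Then θ = 1.06/(5.11−1) ≈ 0.258.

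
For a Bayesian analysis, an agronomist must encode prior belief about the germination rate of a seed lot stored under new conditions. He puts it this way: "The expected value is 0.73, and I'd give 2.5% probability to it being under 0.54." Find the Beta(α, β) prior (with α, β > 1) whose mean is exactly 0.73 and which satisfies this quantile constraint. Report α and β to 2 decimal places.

With mean 0.73 fixed, write α = 0.73s, β = 0.27s where s = α+β.
Need P(θ < 0.54) = 0.025 under Beta(0.73s, 0.27s). Normal approximation: (q−m)/√(m(1−m)/s) ≈ z_{0.025} = -1.96, so s ≈ 0.73·0.27·(-1.96)²/(0.54−0.73)² = 21.0.
At s = 21.0: P(θ<0.54) ≈ 0.033. Adjusting to match 0.025 gives s ≈ 23.96.
So α = 0.73·23.96 ≈ 17.49, β = 0.27·23.96 ≈ 6.47.

α ≈ 17.49, β ≈ 6.47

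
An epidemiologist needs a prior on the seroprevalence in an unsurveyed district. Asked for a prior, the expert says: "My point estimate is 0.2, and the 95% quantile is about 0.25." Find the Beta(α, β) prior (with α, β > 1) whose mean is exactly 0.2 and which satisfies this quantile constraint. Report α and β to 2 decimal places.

With mean 0.2 fixed, write α = 0.2s, β = 0.8s where s = α+β.
Need P(θ < 0.25) = 0.95 under Beta(0.2s, 0.8s). Normal approximation: (q−m)/√(m(1−m)/s) ≈ z_{0.95} = 1.64, so s ≈ 0.2·0.8·(1.64)²/(0.25−0.2)² = 173.2.
At s = 173.2: P(θ<0.25) ≈ 0.944. Adjusting to match 0.95 gives s ≈ 185.28.
So α = 0.2·185.28 ≈ 37.06, β = 0.8·185.28 ≈ 148.23.

α ≈ 37.06, β ≈ 148.23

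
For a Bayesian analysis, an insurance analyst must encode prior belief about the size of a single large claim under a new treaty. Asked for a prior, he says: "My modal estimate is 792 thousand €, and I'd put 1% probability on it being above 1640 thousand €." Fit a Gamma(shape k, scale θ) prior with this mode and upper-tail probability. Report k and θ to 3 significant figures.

Gamma(k,θ) with k>1 has mode (k−1)θ, so θ = 792/(k−1).
Need P(X < 1640) = 0.99 with θ tied to k this way. Start at k = 2, θ = 792: P(X<1640) ≈ 0.613.
Too low — raise k to concentrate. Iterating converges to k ≈ 10.2.
Then θ = 792/(10.2−1) ≈ 86.

k ≈ 10.2, θ ≈ 86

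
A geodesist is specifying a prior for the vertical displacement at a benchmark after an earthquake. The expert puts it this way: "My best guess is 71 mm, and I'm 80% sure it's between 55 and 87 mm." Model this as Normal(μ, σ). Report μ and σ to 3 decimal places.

A symmetric 80% interval runs μ ± z·σ with z = 1.282.
Half-width = 16, so σ = 16/1.282 = 12.485.
μ is the stated best guess, 71.000.

μ = 71.000, σ = 12.485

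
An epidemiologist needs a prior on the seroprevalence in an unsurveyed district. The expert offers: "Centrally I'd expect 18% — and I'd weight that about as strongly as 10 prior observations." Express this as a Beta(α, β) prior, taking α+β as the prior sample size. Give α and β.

Under the effective-sample-size interpretation, Beta(α, β) has prior mean α/(α+β) and prior sample size α+β.
So α+β = 10 and α/(α+β) = 0.18, giving α = 0.18·10 = 1.8 and β = 10 − 1.8 = 8.2.

α = 1.8, β = 8.2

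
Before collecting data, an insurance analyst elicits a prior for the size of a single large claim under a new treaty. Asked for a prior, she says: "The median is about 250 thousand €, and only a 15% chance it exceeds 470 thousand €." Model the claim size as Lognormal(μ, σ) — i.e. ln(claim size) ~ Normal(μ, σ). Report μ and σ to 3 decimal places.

μ ≈ 5.521, σ ≈ 0.609

If T ~ Lognormal(μ,σ) then ln T ~ Normal(μ,σ), so the p-quantile of ln T is μ + z_p·σ.
ln(250) = 5.521 and ln(470) = 6.153; z_{0.5} = 0, z_{0.85} = 1.036.
σ = (6.153 − 5.521)/(1.036 − (0)) = 0.609.
μ = 5.521 − (0)·0.609 = 5.521.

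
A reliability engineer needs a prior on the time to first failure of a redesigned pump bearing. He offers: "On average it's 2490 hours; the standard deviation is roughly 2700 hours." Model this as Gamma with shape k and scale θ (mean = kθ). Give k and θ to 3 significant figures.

k ≈ 0.85, θ ≈ 2930

For Gamma(k, scale θ): mean = kθ, variance = kθ², so CV = 1/√k.
CV = SD/mean = 2700/2490 = 1.084, hence k = 1/CV² = 0.85.
Then θ = mean/k = 2490/0.85 = 2930.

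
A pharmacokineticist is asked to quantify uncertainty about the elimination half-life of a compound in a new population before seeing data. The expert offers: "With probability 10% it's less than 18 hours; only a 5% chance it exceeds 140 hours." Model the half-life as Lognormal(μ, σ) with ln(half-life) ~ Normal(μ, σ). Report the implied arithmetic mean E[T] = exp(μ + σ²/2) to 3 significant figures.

If T ~ Lognormal(μ,σ) then ln T ~ Normal(μ,σ), so the p-quantile of ln T is μ + z_p·σ.
ln(18) = 2.89 and ln(140) = 4.942; z_{0.1} = -1.282, z_{0.95} = 1.645.
σ = (4.942 − 2.89)/(1.645 − (-1.282)) = 0.701.
μ = 2.89 − (-1.282)·0.701 = 3.789.
E[T] = exp(μ + σ²/2) = exp(3.789 + 0.2457) = 56.5 hours.

E[T] ≈ 56.5 hours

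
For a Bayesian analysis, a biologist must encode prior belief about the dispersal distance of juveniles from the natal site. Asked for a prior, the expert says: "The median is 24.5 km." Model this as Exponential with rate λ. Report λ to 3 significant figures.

λ ≈ 0.0283

Exponential median = ln 2 / λ, so λ = ln 2 / 24.5 = 0.0283.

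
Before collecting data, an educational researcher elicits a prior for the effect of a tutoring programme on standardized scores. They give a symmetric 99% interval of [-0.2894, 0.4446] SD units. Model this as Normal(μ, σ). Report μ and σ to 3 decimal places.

A symmetric 99% interval runs μ ± z·σ with z = 2.576.
Half-width = 0.367, so σ = 0.367/2.576 = 0.142.
μ is the interval midpoint, 0.078.

μ = 0.078, σ = 0.142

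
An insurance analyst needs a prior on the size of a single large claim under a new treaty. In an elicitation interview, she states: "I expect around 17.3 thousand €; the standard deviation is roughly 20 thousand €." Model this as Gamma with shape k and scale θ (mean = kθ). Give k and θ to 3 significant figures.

For Gamma(k, scale θ): mean = kθ, variance = kθ², so CV = 1/√k.
CV = SD/mean = 20/17.3 = 1.156, hence k = 1/CV² = 0.748.
Then θ = mean/k = 17.3/0.748 = 23.1.

k ≈ 0.748, θ ≈ 23.1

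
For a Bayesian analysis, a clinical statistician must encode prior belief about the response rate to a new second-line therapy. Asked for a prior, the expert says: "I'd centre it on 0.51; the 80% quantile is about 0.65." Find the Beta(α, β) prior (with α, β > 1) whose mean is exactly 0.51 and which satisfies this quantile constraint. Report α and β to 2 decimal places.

α ≈ 4.68, β ≈ 4.50

With mean 0.51 fixed, write α = 0.51s, β = 0.49s where s = α+β.
Need P(θ < 0.65) = 0.8 under Beta(0.51s, 0.49s). Normal approximation: (q−m)/√(m(1−m)/s) ≈ z_{0.8} = 0.842, so s ≈ 0.51·0.49·(0.842)²/(0.65−0.51)² = 9.0.
At s = 9.0: P(θ<0.65) ≈ 0.798. Adjusting to match 0.8 gives s ≈ 9.18.
So α = 0.51·9.18 ≈ 4.68, β = 0.49·9.18 ≈ 4.50.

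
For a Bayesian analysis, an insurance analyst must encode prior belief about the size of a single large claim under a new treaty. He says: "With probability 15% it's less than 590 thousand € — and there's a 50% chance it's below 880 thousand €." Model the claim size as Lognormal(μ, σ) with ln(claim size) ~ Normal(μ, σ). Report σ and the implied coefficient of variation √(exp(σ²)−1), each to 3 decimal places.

σ ≈ 0.386, CV ≈ 0.401

If T ~ Lognormal(μ,σ) then ln T ~ Normal(μ,σ), so the p-quantile of ln T is μ + z_p·σ.
ln(590) = 6.38 and ln(880) = 6.78; z_{0.15} = -1.036, z_{0.5} = 0.
σ = (6.78 − 6.38)/(0 − (-1.036)) = 0.386.
μ = 6.38 − (-1.036)·0.386 = 6.780.
CV = √(exp(σ²)−1) = √(exp(0.1488)−1) = 0.401.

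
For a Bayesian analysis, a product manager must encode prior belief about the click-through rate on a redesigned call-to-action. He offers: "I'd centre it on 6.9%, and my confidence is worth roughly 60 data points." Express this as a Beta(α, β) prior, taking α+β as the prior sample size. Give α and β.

Under the effective-sample-size interpretation, Beta(α, β) has prior mean α/(α+β) and prior sample size α+β.
So α+β = 60 and α/(α+β) = 0.069, giving α = 0.069·60 = 4.14 and β = 60 − 4.14 = 55.86.

α = 4.14, β = 55.86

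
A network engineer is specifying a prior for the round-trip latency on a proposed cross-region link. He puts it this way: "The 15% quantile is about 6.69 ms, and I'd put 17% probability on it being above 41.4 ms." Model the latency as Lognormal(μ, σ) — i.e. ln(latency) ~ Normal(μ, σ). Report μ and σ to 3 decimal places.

If T ~ Lognormal(μ,σ) then ln T ~ Normal(μ,σ), so the p-quantile of ln T is μ + z_p·σ.
ln(6.69) = 1.901 and ln(41.4) = 3.723; z_{0.15} = -1.036, z_{0.83} = 0.9542.
σ = (3.723 − 1.901)/(0.9542 − (-1.036)) = 0.916.
μ = 1.901 − (-1.036)·0.916 = 2.850.

μ ≈ 2.850, σ ≈ 0.916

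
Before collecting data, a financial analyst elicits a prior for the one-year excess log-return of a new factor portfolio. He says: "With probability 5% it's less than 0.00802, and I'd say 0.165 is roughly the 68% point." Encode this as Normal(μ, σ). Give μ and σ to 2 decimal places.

For Normal(μ,σ), the p-quantile is μ + z_p·σ. Here z_{0.05} = -1.645, z_{0.68} = 0.4677.
So 0.00802 = μ − 1.645σ and 0.165 = μ + 0.4677σ.
Subtracting: σ = (0.165 − 0.00802)/(0.4677 − (-1.645)) = 0.07.
Then μ = 0.00802 − (-1.645)·0.07 = 0.13.

μ = 0.13, σ = 0.07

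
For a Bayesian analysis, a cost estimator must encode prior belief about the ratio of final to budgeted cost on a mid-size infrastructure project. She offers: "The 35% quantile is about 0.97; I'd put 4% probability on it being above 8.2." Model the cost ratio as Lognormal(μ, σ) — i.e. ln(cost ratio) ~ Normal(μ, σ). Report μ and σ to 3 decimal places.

If T ~ Lognormal(μ,σ) then ln T ~ Normal(μ,σ), so the p-quantile of ln T is μ + z_p·σ.
ln(0.97) = -0.03046 and ln(8.2) = 2.104; z_{0.35} = -0.3853, z_{0.96} = 1.751.
σ = (2.104 − -0.03046)/(1.751 − (-0.3853)) = 0.999.
μ = -0.03046 − (-0.3853)·0.999 = 0.355.

μ ≈ 0.355, σ ≈ 0.999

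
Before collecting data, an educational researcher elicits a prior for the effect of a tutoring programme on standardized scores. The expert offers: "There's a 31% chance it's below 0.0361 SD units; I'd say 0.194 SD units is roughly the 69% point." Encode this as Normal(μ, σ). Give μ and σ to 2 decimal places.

For Normal(μ,σ), the p-quantile is μ + z_p·σ. Here z_{0.31} = -0.4959, z_{0.69} = 0.4959.
So 0.0361 = μ − 0.4959σ and 0.194 = μ + 0.4959σ.
Subtracting: σ = (0.194 − 0.0361)/(0.4959 − (-0.4959)) = 0.16.
Then μ = 0.0361 − (-0.4959)·0.16 = 0.12.

μ = 0.12, σ = 0.16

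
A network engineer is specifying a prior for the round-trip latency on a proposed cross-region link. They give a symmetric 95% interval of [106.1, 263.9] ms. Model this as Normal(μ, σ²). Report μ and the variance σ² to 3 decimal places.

A symmetric 95% interval runs μ ± z·σ with z = 1.96.
Half-width = 78.9, so σ = 78.9/1.96 = 40.2558 and σ² = 1620.533.
μ is the interval midpoint, 185.000.

μ = 185.000, σ² = 1620.533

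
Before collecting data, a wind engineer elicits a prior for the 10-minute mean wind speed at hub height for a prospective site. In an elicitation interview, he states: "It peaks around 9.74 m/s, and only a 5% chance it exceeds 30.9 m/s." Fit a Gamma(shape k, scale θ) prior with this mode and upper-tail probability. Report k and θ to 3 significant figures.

Gamma(k,θ) with k>1 has mode (k−1)θ, so θ = 9.74/(k−1).
Need P(X < 30.9) = 0.95 with θ tied to k this way. Start at k = 2, θ = 9.74: P(X<30.9) ≈ 0.825.
Too low — raise k to concentrate. Iterating converges to k ≈ 2.97.
Then θ = 9.74/(2.97−1) ≈ 4.94.

k ≈ 2.97, θ ≈ 4.94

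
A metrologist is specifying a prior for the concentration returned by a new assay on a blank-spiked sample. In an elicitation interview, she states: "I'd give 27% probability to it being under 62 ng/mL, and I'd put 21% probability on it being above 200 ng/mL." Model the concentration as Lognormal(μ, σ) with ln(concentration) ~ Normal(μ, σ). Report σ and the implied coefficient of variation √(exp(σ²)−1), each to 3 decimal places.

σ ≈ 0.825, CV ≈ 0.988

If T ~ Lognormal(μ,σ) then ln T ~ Normal(μ,σ), so the p-quantile of ln T is μ + z_p·σ.
ln(62) = 4.127 and ln(200) = 5.298; z_{0.27} = -0.6128, z_{0.79} = 0.8064.
σ = (5.298 − 4.127)/(0.8064 − (-0.6128)) = 0.825.
μ = 4.127 − (-0.6128)·0.825 = 4.633.
CV = √(exp(σ²)−1) = √(exp(0.6810)−1) = 0.988.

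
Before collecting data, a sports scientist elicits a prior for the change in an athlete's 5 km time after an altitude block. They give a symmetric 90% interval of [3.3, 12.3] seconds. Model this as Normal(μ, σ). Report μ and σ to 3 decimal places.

A symmetric 90% interval runs μ ± z·σ with z = 1.645.
Half-width = 4.5, so σ = 4.5/1.645 = 2.736.
μ is the interval midpoint, 7.800.

μ = 7.800, σ = 2.736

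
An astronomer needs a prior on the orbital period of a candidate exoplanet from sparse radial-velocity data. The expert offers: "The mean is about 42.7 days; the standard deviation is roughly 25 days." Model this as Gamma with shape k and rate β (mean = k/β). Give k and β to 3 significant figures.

k ≈ 2.92, β ≈ 0.0683

For Gamma(k, rate β): mean = k/β, variance = k/β², so CV = 1/√k.
CV = SD/mean = 25/42.7 = 0.5855, hence k = 1/CV² = 2.92.
Then β = k/mean = 2.92/42.7 = 0.0683.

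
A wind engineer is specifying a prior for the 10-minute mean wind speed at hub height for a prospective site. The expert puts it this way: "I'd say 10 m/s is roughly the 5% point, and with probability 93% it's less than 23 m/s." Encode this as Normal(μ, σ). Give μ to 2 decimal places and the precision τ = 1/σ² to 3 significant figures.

For Normal(μ,σ), the p-quantile is μ + z_p·σ. Here z_{0.05} = -1.645, z_{0.93} = 1.476.
So 10 = μ − 1.645σ and 23 = μ + 1.476σ.
Subtracting: σ = (23 − 10)/(1.476 − (-1.645)) = 4.17.
Then μ = 10 − (-1.645)·4.17 = 16.85.
Precision τ = 1/σ² = 1/4.166² = 0.0576.

μ = 16.85, τ = 0.0576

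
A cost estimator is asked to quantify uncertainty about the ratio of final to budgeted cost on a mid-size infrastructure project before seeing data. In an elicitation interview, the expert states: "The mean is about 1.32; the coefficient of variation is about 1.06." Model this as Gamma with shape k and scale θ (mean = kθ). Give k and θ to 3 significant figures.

For Gamma(k, scale θ): mean = kθ, variance = kθ², so CV = 1/√k.
CV = 1.06, hence k = 1/CV² = 0.89.
Then θ = mean/k = 1.32/0.89 = 1.48.

k ≈ 0.89, θ ≈ 1.48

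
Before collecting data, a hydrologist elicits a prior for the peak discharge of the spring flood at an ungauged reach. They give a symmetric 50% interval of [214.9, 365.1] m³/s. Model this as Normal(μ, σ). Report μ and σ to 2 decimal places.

μ = 290.00, σ = 111.34

A symmetric 50% interval runs μ ± z·σ with z = 0.6745.
Half-width = 75.1, so σ = 75.1/0.6745 = 111.34.
μ is the interval midpoint, 290.00.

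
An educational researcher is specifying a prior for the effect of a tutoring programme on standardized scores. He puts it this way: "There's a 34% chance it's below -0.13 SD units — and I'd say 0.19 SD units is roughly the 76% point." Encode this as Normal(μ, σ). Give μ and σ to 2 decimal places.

The p-quantile of Normal(μ,σ) is μ + z_p·σ, with z_{0.34} = -0.4125 and z_{0.76} = 0.7063.
Eliminate σ: μ = (z₂·x₁ − z₁·x₂)/(z₂ − z₁) = (0.7063·-0.13 − (-0.4125)·0.19)/1.119 = -0.01.
Then σ = (x₂ − x₁)/(z₂ − z₁) = (0.19 − -0.13)/1.119 = 0.29.

μ = -0.01, σ = 0.29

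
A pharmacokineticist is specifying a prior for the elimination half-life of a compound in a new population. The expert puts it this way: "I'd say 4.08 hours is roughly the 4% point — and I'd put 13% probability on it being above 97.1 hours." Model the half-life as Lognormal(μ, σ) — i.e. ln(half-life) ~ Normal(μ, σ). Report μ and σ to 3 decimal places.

If T ~ Lognormal(μ,σ) then ln T ~ Normal(μ,σ), so the p-quantile of ln T is μ + z_p·σ.
ln(4.08) = 1.406 and ln(97.1) = 4.576; z_{0.04} = -1.751, z_{0.87} = 1.126.
σ = (4.576 − 1.406)/(1.126 − (-1.751)) = 1.102.
μ = 1.406 − (-1.751)·1.102 = 3.335.

μ ≈ 3.335, σ ≈ 1.102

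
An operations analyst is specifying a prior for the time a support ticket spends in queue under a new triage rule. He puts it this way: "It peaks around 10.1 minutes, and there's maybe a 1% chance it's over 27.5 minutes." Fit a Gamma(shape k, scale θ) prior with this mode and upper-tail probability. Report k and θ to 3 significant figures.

Gamma(k,θ) with k>1 has mode (k−1)θ, so θ = 10.1/(k−1).
Need P(X < 27.5) = 0.99 with θ tied to k this way. Start at k = 2, θ = 10.1: P(X<27.5) ≈ 0.755.
Too low — raise k to concentrate. Iterating converges to k ≈ 5.59.
Then θ = 10.1/(5.59−1) ≈ 2.2.

k ≈ 5.59, θ ≈ 2.2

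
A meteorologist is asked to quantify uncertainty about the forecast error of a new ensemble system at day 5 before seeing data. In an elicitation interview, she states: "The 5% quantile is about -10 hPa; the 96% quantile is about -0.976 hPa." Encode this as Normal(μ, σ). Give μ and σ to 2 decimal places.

For Normal(μ,σ), the p-quantile is μ + z_p·σ. Here z_{0.05} = -1.645, z_{0.96} = 1.751.
So -10 = μ − 1.645σ and -0.976 = μ + 1.751σ.
Subtracting: σ = (-0.976 − -10)/(1.751 − (-1.645)) = 2.66.
Then μ = -10 − (-1.645)·2.66 = -5.63.

μ = -5.63, σ = 2.66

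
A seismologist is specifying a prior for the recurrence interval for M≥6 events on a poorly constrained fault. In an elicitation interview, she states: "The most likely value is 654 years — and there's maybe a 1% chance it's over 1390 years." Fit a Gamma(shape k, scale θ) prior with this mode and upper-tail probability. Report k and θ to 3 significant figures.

k ≈ 9.54, θ ≈ 76.6

Gamma(k,θ) with k>1 has mode (k−1)θ, so θ = 654/(k−1).
Need P(X < 1390) = 0.99 with θ tied to k this way. Start at k = 2, θ = 654: P(X<1390) ≈ 0.627.
Too low — raise k to concentrate. Iterating converges to k ≈ 9.54.
Then θ = 654/(9.54−1) ≈ 76.6.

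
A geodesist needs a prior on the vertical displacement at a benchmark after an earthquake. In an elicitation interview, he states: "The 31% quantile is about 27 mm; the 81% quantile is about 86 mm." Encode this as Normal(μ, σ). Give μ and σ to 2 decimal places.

The p-quantile of Normal(μ,σ) is μ + z_p·σ, with z_{0.31} = -0.4959 and z_{0.81} = 0.8779.
Eliminate σ: μ = (z₂·x₁ − z₁·x₂)/(z₂ − z₁) = (0.8779·27 − (-0.4959)·86)/1.374 = 48.30.
Then σ = (x₂ − x₁)/(z₂ − z₁) = (86 − 27)/1.374 = 42.95.

μ = 48.30, σ = 42.95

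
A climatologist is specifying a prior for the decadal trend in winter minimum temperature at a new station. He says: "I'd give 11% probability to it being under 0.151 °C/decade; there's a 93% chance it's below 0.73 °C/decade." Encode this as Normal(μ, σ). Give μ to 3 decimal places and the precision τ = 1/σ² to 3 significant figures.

μ = 0.414, τ = 21.8

For Normal(μ,σ), the p-quantile is μ + z_p·σ. Here z_{0.11} = -1.227, z_{0.93} = 1.476.
So 0.151 = μ − 1.227σ and 0.73 = μ + 1.476σ.
Subtracting: σ = (0.73 − 0.151)/(1.476 − (-1.227)) = 0.214.
Then μ = 0.151 − (-1.227)·0.214 = 0.414.
Precision τ = 1/σ² = 1/0.2143² = 21.8.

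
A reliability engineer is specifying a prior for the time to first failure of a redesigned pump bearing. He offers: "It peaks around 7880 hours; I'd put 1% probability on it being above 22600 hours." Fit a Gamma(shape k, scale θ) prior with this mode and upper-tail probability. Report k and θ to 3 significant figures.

Gamma(k,θ) with k>1 has mode (k−1)θ, so θ = 7880/(k−1).
Need P(X < 22600) = 0.99 with θ tied to k this way. Start at k = 2, θ = 7880: P(X<22600) ≈ 0.780.
Too low — raise k to concentrate. Iterating converges to k ≈ 5.1.
Then θ = 7880/(5.1−1) ≈ 1920.

k ≈ 5.1, θ ≈ 1920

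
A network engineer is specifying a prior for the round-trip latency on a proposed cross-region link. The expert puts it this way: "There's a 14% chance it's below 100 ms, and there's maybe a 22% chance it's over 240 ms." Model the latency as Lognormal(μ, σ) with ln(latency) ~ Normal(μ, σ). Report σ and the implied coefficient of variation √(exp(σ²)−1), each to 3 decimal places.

σ ≈ 0.473, CV ≈ 0.500

If T ~ Lognormal(μ,σ) then ln T ~ Normal(μ,σ), so the p-quantile of ln T is μ + z_p·σ.
ln(100) = 4.605 and ln(240) = 5.481; z_{0.14} = -1.08, z_{0.78} = 0.7722.
σ = (5.481 − 4.605)/(0.7722 − (-1.08)) = 0.473.
μ = 4.605 − (-1.08)·0.473 = 5.116.
CV = √(exp(σ²)−1) = √(exp(0.2233)−1) = 0.500.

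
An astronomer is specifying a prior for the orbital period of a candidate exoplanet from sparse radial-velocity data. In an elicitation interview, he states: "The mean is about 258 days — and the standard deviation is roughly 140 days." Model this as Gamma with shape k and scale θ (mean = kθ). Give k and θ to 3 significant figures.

For Gamma(k, scale θ): mean = kθ, variance = kθ², so CV = 1/√k.
CV = SD/mean = 140/258 = 0.5426, hence k = 1/CV² = 3.4.
Then θ = mean/k = 258/3.4 = 76.

k ≈ 3.4, θ ≈ 76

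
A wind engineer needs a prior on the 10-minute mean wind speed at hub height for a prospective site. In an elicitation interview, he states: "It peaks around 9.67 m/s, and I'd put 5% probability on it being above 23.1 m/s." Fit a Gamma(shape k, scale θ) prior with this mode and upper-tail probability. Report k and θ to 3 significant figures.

Gamma(k,θ) with k>1 has mode (k−1)θ, so θ = 9.67/(k−1).
Need P(X < 23.1) = 0.95 with θ tied to k this way. Start at k = 2, θ = 9.67: P(X<23.1) ≈ 0.689.
Too low — raise k to concentrate. Iterating converges to k ≈ 4.6.
Then θ = 9.67/(4.6−1) ≈ 2.69.

k ≈ 4.6, θ ≈ 2.69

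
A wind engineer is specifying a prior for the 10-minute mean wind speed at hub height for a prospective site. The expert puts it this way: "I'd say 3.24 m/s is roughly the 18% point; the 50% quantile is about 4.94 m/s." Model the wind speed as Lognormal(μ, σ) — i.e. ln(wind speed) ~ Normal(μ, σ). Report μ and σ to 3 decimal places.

If T ~ Lognormal(μ,σ) then ln T ~ Normal(μ,σ), so the p-quantile of ln T is μ + z_p·σ.
ln(3.24) = 1.176 and ln(4.94) = 1.597; z_{0.18} = -0.9154, z_{0.5} = 0.
σ = (1.597 − 1.176)/(0 − (-0.9154)) = 0.461.
μ = 1.176 − (-0.9154)·0.461 = 1.597.

μ ≈ 1.597, σ ≈ 0.461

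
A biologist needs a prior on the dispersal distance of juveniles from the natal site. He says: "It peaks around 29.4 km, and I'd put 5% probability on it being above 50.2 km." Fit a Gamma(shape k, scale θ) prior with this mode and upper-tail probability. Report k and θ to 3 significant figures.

Gamma(k,θ) with k>1 has mode (k−1)θ, so θ = 29.4/(k−1).
Need P(X < 50.2) = 0.95 with θ tied to k this way. Start at k = 2, θ = 29.4: P(X<50.2) ≈ 0.509.
Too low — raise k to concentrate. Iterating converges to k ≈ 10.8.
Then θ = 29.4/(10.8−1) ≈ 3.01.

k ≈ 10.8, θ ≈ 3.01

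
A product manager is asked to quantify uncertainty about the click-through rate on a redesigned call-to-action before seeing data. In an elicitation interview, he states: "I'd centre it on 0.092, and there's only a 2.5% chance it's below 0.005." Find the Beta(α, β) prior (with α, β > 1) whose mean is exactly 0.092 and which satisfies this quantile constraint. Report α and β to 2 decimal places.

α ≈ 1.28, β ≈ 12.60

With mean 0.092 fixed, write α = 0.092s, β = 0.908s where s = α+β.
Need P(θ < 0.005) = 0.025 under Beta(0.092s, 0.908s). Normal approximation: (q−m)/√(m(1−m)/s) ≈ z_{0.025} = -1.96, so s ≈ 0.092·0.908·(-1.96)²/(0.005−0.092)² = 42.4.
At s = 42.4: P(θ<0.005) ≈ 0.000. Adjusting to match 0.025 gives s ≈ 13.88.
So α = 0.092·13.88 ≈ 1.28, β = 0.908·13.88 ≈ 12.60.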